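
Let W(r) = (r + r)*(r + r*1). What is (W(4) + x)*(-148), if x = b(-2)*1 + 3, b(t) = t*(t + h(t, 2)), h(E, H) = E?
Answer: -11100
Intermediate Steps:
b(t) = 2*t**2 (b(t) = t*(t + t) = t*(2*t) = 2*t**2)
W(r) = 4*r**2 (W(r) = (2*r)*(r + r) = (2*r)*(2*r) = 4*r**2)
x = 11 (x = (2*(-2)**2)*1 + 3 = (2*4)*1 + 3 = 8*1 + 3 = 8 + 3 = 11)
(W(4) + x)*(-148) = (4*4**2 + 11)*(-148) = (4*16 + 11)*(-148) = (64 + 11)*(-148) = 75*(-148) = -11100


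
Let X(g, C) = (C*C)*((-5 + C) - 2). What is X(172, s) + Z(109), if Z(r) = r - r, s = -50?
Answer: -142500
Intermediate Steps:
X(g, C) = C²*(-7 + C)
Z(r) = 0
X(172, s) + Z(109) = (-50)²*(-7 - 50) + 0 = 2500*(-57) + 0 = -142500 + 0 = -142500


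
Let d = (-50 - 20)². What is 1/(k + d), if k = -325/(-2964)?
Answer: 228/1117225 ≈ 0.00020408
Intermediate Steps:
d = 4900 (d = (-70)² = 4900)
k = 25/228 (k = -325*(-1/2964) = 25/228 ≈ 0.10965)
1/(k + d) = 1/(25/228 + 4900) = 1/(1117225/228) = 228/1117225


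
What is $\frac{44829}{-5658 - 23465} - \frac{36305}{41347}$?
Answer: $- \frac{2910855178}{1204148681} \approx -2.4174$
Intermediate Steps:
$\frac{44829}{-5658 - 23465} - \frac{36305}{41347} = \frac{44829}{-29123} - \frac{36305}{41347} = 44829 \left(- \frac{1}{29123}\right) - \frac{36305}{41347} = - \frac{44829}{29123} - \frac{36305}{41347} = - \frac{2910855178}{1204148681}$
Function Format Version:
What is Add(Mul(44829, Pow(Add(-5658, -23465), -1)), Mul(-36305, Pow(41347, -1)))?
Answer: Rational(-2910855178, 1204148681) ≈ -2.4174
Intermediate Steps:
Add(Mul(44829, Pow(Add(-5658, -23465), -1)), Mul(-36305, Pow(41347, -1))) = Add(Mul(44829, Pow(-29123, -1)), Mul(-36305, Rational(1, 41347))) = Add(Mul(44829, Rational(-1, 29123)), Rational(-36305, 41347)) = Add(Rational(-44829, 29123), Rational(-36305, 41347)) = Rational(-2910855178, 1204148681)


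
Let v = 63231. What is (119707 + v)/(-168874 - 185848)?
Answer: -91469/177361 ≈ -0.51572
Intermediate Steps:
(119707 + v)/(-168874 - 185848) = (119707 + 63231)/(-168874 - 185848) = 182938/(-354722) = 182938*(-1/354722) = -91469/177361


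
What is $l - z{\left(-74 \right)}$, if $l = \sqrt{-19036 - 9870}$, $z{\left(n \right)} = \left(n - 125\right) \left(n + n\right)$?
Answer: $-29452 + i \sqrt{28906} \approx -29452.0 + 170.02 i$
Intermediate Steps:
$z{\left(n \right)} = 2 n \left(-125 + n\right)$ ($z{\left(n \right)} = \left(-125 + n\right) 2 n = 2 n \left(-125 + n\right)$)
$l = i \sqrt{28906}$ ($l = \sqrt{-28906} = i \sqrt{28906} \approx 170.02 i$)
$l - z{\left(-74 \right)} = i \sqrt{28906} - 2 \left(-74\right) \left(-125 - 74\right) = i \sqrt{28906} - 2 \left(-74\right) \left(-199\right) = i \sqrt{28906} - 29452 = -29452 + i \sqrt{28906}$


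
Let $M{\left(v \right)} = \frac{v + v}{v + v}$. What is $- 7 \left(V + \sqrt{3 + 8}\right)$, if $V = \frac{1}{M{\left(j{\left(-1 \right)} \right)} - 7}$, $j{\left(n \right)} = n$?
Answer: $\frac{7}{6} - 7 \sqrt{11} \approx -22.05$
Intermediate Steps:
$M{\left(v \right)} = 1$ ($M{\left(v \right)} = \frac{2 v}{2 v} = 2 v \frac{1}{2 v} = 1$)
$V = - \frac{1}{6}$ ($V = \frac{1}{1 - 7} = \frac{1}{-6} = - \frac{1}{6} \approx -0.16667$)
$- 7 \left(V + \sqrt{3 + 8}\right) = - 7 \left(- \frac{1}{6} + \sqrt{3 + 8}\right) = - 7 \left(- \frac{1}{6} + \sqrt{11}\right) = \frac{7}{6} - 7 \sqrt{11}$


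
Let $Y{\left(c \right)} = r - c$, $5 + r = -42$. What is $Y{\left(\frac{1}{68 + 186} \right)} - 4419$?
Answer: $- \frac{1134365}{254} \approx -4466.0$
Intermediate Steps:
$r = -47$ ($r = -5 - 42 = -47$)
$Y{\left(c \right)} = -47 - c$
$Y{\left(\frac{1}{68 + 186} \right)} - 4419 = \left(-47 - \frac{1}{68 + 186}\right) - 4419 = \left(-47 - \frac{1}{254}\right) - 4419 = - \frac{11939}{254} - 4419 = - \frac{1134365}{254}$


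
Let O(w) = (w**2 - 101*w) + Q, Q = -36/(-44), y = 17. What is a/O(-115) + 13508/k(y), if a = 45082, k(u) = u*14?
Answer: 1904536084/32516631 ≈ 58.571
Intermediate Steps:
k(u) = 14*u
Q = 9/11 (Q = -36*(-1/44) = 9/11 ≈ 0.81818)
O(w) = 9/11 + w**2 - 101*w (O(w) = (w**2 - 101*w) + 9/11 = 9/11 + w**2 - 101*w)
a/O(-115) + 13508/k(y) = 45082/(9/11 + (-115)**2 - 101*(-115)) + 13508/((14*17)) = 45082/(9/11 + 13225 + 11615) + 13508/238 = 45082/(273249/11) + 13508*(1/238) = 45082*(11/273249) + 6754/119 = 495902/273249 + 6754/119 = 1904536084/32516631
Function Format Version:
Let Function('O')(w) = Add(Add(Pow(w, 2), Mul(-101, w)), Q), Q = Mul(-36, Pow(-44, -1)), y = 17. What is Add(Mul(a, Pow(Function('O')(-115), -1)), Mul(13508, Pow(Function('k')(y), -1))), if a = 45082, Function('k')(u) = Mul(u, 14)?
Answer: Rational(1904536084, 32516631) ≈ 58.571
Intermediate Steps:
Function('k')(u) = Mul(14, u)
Q = Rational(9, 11) (Q = Mul(-36, Rational(-1, 44)) = Rational(9, 11) ≈ 0.81818)
Function('O')(w) = Add(Rational(9, 11), Pow(w, 2), Mul(-101, w)) (Function('O')(w) = Add(Add(Pow(w, 2), Mul(-101, w)), Rational(9, 11)) = Add(Rational(9, 11), Pow(w, 2), Mul(-101, w)))
Add(Mul(a, Pow(Function('O')(-115), -1)), Mul(13508, Pow(Function('k')(y), -1))) = Add(Mul(45082, Pow(Add(Rational(9, 11), Pow(-115, 2), Mul(-101, -115)), -1)), Mul(13508, Pow(Mul(14, 17), -1))) = Add(Mul(45082, Pow(Add(Rational(9, 11), 13225, 11615), -1)), Mul(13508, Pow(238, -1))) = Add(Mul(45082, Pow(Rational(273249, 11), -1)), Mul(13508, Rational(1, 238))) = Add(Mul(45082, Rational(11, 273249)), Rational(6754, 119)) = Add(Rational(495902, 273249), Rational(6754, 119)) = Rational(1904536084, 32516631)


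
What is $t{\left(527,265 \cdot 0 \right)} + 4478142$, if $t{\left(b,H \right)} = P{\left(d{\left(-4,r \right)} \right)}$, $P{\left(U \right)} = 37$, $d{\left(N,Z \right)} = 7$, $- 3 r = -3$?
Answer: $4478179$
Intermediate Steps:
$r = 1$ ($r = \left(- \frac{1}{3}\right) \left(-3\right) = 1$)
$t{\left(b,H \right)} = 37$
$t{\left(527,265 \cdot 0 \right)} + 4478142 = 37 + 4478142 = 4478179$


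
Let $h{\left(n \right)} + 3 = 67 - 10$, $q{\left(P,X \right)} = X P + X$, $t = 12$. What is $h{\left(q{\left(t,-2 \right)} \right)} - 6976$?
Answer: $-6922$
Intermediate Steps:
$q{\left(P,X \right)} = X + P X$ ($q{\left(P,X \right)} = P X + X = X + P X$)
$h{\left(n \right)} = 54$ ($h{\left(n \right)} = -3 + \left(67 - 10\right) = -3 + 57 = 54$)
$h{\left(q{\left(t,-2 \right)} \right)} - 6976 = 54 - 6976 = -6922$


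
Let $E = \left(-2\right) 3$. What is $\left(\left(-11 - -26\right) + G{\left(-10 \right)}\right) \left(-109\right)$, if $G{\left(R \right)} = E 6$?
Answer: $2289$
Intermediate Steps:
$E = -6$
$G{\left(R \right)} = -36$ ($G{\left(R \right)} = \left(-6\right) 6 = -36$)
$\left(\left(-11 - -26\right) + G{\left(-10 \right)}\right) \left(-109\right) = \left(\left(-11 - -26\right) - 36\right) \left(-109\right) = \left(\left(-11 + 26\right) - 36\right) \left(-109\right) = \left(15 - 36\right) \left(-109\right) = \left(-21\right) \left(-109\right) = 2289$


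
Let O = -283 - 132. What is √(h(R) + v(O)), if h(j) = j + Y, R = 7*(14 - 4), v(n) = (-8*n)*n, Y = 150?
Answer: 2*I*√344395 ≈ 1173.7*I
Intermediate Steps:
O = -415
v(n) = -8*n²
R = 70 (R = 7*10 = 70)
h(j) = 150 + j (h(j) = j + 150 = 150 + j)
√(h(R) + v(O)) = √((150 + 70) - 8*(-415)²) = √(220 - 8*172225) = √(220 - 1377800) = √(-1377580) = 2*I*√344395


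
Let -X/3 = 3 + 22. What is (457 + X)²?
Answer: 145924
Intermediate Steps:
X = -75 (X = -3*(3 + 22) = -3*25 = -75)
(457 + X)² = (457 - 75)² = 382² = 145924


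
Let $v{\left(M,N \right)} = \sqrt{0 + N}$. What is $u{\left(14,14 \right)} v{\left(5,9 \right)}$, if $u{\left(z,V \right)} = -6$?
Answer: $-18$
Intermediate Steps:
$v{\left(M,N \right)} = \sqrt{N}$
$u{\left(14,14 \right)} v{\left(5,9 \right)} = - 6 \sqrt{9} = \left(-6\right) 3 = -18$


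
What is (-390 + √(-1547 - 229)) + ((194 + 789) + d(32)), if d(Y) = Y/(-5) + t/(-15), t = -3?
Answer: 2934/5 + 4*I*√111 ≈ 586.8 + 42.143*I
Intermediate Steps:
d(Y) = ⅕ - Y/5 (d(Y) = Y/(-5) - 3/(-15) = Y*(-⅕) - 3*(-1/15) = -Y/5 + ⅕ = ⅕ - Y/5)
(-390 + √(-1547 - 229)) + ((194 + 789) + d(32)) = (-390 + √(-1547 - 229)) + ((194 + 789) + (⅕ - ⅕*32)) = (-390 + √(-1776)) + (983 + (⅕ - 32/5)) = (-390 + 4*I*√111) + (983 - 31/5) = (-390 + 4*I*√111) + 4884/5 = 2934/5 + 4*I*√111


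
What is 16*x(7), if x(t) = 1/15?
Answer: 16/15 ≈ 1.0667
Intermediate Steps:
x(t) = 1/15
16*x(7) = 16*(1/15) = 16/15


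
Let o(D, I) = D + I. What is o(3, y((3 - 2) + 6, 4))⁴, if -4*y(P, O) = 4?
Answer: 16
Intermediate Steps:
y(P, O) = -1 (y(P, O) = -¼*4 = -1)
o(3, y((3 - 2) + 6, 4))⁴ = (3 - 1)⁴ = 2⁴ = 16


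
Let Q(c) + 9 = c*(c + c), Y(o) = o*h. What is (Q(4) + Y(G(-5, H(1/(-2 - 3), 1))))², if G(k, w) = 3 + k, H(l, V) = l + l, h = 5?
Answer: 169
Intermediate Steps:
H(l, V) = 2*l
Y(o) = 5*o (Y(o) = o*5 = 5*o)
Q(c) = -9 + 2*c² (Q(c) = -9 + c*(c + c) = -9 + c*(2*c) = -9 + 2*c²)
(Q(4) + Y(G(-5, H(1/(-2 - 3), 1))))² = ((-9 + 2*4²) + 5*(3 - 5))² = ((-9 + 2*16) + 5*(-2))² = ((-9 + 32) - 10)² = (23 - 10)² = 13² = 169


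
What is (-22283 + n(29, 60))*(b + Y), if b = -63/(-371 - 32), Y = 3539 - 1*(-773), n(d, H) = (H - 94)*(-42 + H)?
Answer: -39786908105/403 ≈ -9.8727e+7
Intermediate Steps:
n(d, H) = (-94 + H)*(-42 + H)
Y = 4312 (Y = 3539 + 773 = 4312)
b = 63/403 (b = -63/(-403) = -63*(-1/403) = 63/403 ≈ 0.15633)
(-22283 + n(29, 60))*(b + Y) = (-22283 + (3948 + 60² - 136*60))*(63/403 + 4312) = (-22283 + (3948 + 3600 - 8160))*(1737799/403) = (-22283 - 612)*(1737799/403) = -22895*1737799/403 = -39786908105/403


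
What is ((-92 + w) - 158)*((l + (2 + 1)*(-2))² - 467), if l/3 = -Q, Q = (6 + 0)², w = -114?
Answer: -4560556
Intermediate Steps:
Q = 36 (Q = 6² = 36)
l = -108 (l = 3*(-1*36) = 3*(-36) = -108)
((-92 + w) - 158)*((l + (2 + 1)*(-2))² - 467) = ((-92 - 114) - 158)*((-108 + (2 + 1)*(-2))² - 467) = (-206 - 158)*((-108 + 3*(-2))² - 467) = -364*((-108 - 6)² - 467) = -364*((-114)² - 467) = -364*(12996 - 467) = -364*12529 = -4560556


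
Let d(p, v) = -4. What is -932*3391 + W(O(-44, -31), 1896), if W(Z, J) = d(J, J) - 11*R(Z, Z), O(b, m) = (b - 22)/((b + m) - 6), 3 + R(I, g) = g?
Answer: -85330583/27 ≈ -3.1604e+6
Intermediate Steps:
R(I, g) = -3 + g
O(b, m) = (-22 + b)/(-6 + b + m)
W(Z, J) = 29 - 11*Z (W(Z, J) = -4 - 11*(-3 + Z) = -4 + (33 - 11*Z) = 29 - 11*Z)
-932*3391 + W(O(-44, -31), 1896) = -932*3391 + (29 - 11*(-22 - 44)/(-6 - 44 - 31)) = -3160412 + (29 - 11*(-66)/(-81)) = -3160412 + (29 - (-11)*(-66)/81) = -3160412 + (29 - 11*22/27) = -3160412 + (29 - 242/27) = -3160412 + 541/27 = -85330583/27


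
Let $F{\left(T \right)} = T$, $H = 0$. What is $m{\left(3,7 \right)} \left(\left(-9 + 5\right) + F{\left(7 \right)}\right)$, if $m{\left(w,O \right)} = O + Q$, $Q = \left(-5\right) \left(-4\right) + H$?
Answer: $81$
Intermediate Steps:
$Q = 20$ ($Q = \left(-5\right) \left(-4\right) + 0 = 20 + 0 = 20$)
$m{\left(w,O \right)} = 20 + O$ ($m{\left(w,O \right)} = O + 20 = 20 + O$)
$m{\left(3,7 \right)} \left(\left(-9 + 5\right) + F{\left(7 \right)}\right) = \left(20 + 7\right) \left(\left(-9 + 5\right) + 7\right) = 27 \left(-4 + 7\right) = 27 \cdot 3 = 81$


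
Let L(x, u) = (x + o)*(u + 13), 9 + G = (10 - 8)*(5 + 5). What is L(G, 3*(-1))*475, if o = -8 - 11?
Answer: -38000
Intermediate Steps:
G = 11 (G = -9 + (10 - 8)*(5 + 5) = -9 + 2*10 = -9 + 20 = 11)
o = -19
L(x, u) = (-19 + x)*(13 + u) (L(x, u) = (x - 19)*(u + 13) = (-19 + x)*(13 + u))
L(G, 3*(-1))*475 = (-247 - 57*(-1) + 13*11 + (3*(-1))*11)*475 = (-247 - 19*(-3) + 143 - 3*11)*475 = (-247 + 57 + 143 - 33)*475 = -80*475 = -38000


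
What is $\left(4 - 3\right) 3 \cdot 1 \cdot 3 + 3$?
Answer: $12$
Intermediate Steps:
$\left(4 - 3\right) 3 \cdot 1 \cdot 3 + 3 = \left(4 - 3\right) 3 \cdot 3 + 3 = 1 \cdot 9 + 3 = 9 + 3 = 12$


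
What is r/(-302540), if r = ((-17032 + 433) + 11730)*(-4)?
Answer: -4869/75635 ≈ -0.064375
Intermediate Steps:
r = 19476 (r = (-16599 + 11730)*(-4) = -4869*(-4) = 19476)
r/(-302540) = 19476/(-302540) = 19476*(-1/302540) = -4869/75635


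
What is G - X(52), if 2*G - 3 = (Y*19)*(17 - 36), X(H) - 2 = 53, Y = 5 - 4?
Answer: -234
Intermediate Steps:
Y = 1
X(H) = 55 (X(H) = 2 + 53 = 55)
G = -179 (G = 3/2 + ((1*19)*(17 - 36))/2 = 3/2 + (19*(-19))/2 = 3/2 + (½)*(-361) = 3/2 - 361/2 = -179)
G - X(52) = -179 - 1*55 = -179 - 55 = -234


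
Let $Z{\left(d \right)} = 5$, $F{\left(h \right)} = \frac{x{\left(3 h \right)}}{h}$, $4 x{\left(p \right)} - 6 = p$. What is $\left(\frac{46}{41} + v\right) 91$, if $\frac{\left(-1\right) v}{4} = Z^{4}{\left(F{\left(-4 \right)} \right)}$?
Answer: $- \frac{9323314}{41} \approx -2.274 \cdot 10^{5}$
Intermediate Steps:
$x{\left(p \right)} = \frac{3}{2} + \frac{p}{4}$
$F{\left(h \right)} = \frac{\frac{3}{2} + \frac{3 h}{4}}{h}$
$v = -2500$ ($v = - 4 \cdot 5^{4} = \left(-4\right) 625 = -2500$)
$\left(\frac{46}{41} + v\right) 91 = \left(\frac{46}{41} - 2500\right) 91 = \left(- \frac{102454}{41}\right) 91 = - \frac{9323314}{41}$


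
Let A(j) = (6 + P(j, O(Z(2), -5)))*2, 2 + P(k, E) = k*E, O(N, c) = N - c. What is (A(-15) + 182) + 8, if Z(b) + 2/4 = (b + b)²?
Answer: -417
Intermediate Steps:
Z(b) = -½ + 4*b² (Z(b) = -½ + (b + b)² = -½ + (2*b)² = -½ + 4*b²)
P(k, E) = -2 + E*k (P(k, E) = -2 + k*E = -2 + E*k)
A(j) = 8 + 41*j (A(j) = (6 + (-2 + ((-½ + 4*2²) - 1*(-5))*j))*2 = (6 + (-2 + ((-½ + 4*4) + 5)*j))*2 = (6 + (-2 + ((-½ + 16) + 5)*j))*2 = (6 + (-2 + (31/2 + 5)*j))*2 = (6 + (-2 + 41*j/2))*2 = (4 + 41*j/2)*2 = 8 + 41*j)
(A(-15) + 182) + 8 = ((8 + 41*(-15)) + 182) + 8 = ((8 - 615) + 182) + 8 = (-607 + 182) + 8 = -425 + 8 = -417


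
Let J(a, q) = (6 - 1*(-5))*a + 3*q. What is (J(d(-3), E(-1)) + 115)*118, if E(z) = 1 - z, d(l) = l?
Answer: 10384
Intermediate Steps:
J(a, q) = 3*q + 11*a (J(a, q) = (6 + 5)*a + 3*q = 11*a + 3*q = 3*q + 11*a)
(J(d(-3), E(-1)) + 115)*118 = ((3*(1 - 1*(-1)) + 11*(-3)) + 115)*118 = ((3*(1 + 1) - 33) + 115)*118 = ((3*2 - 33) + 115)*118 = ((6 - 33) + 115)*118 = (-27 + 115)*118 = 88*118 = 10384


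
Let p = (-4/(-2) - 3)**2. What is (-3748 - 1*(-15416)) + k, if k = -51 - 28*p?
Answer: 11589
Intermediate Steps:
p = 1 (p = (-4*(-1/2) - 3)**2 = (2 - 3)**2 = (-1)**2 = 1)
k = -79 (k = -51 - 28*1 = -51 - 28 = -79)
(-3748 - 1*(-15416)) + k = (-3748 - 1*(-15416)) - 79 = (-3748 + 15416) - 79 = 11668 - 79 = 11589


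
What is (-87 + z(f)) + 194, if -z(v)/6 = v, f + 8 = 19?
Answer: 41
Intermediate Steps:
f = 11 (f = -8 + 19 = 11)
z(v) = -6*v
(-87 + z(f)) + 194 = (-87 - 6*11) + 194 = (-87 - 66) + 194 = -153 + 194 = 41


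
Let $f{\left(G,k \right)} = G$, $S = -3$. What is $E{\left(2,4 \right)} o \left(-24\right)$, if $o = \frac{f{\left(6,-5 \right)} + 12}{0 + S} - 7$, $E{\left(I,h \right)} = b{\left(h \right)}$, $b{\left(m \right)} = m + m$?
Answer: $2496$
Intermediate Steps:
$b{\left(m \right)} = 2 m$
$E{\left(I,h \right)} = 2 h$
$o = -13$ ($o = \frac{6 + 12}{0 - 3} - 7 = \frac{18}{-3} - 7 = 18 \left(- \frac{1}{3}\right) - 7 = -6 - 7 = -13$)
$E{\left(2,4 \right)} o \left(-24\right) = 2 \cdot 4 \left(-13\right) \left(-24\right) = 8 \left(-13\right) \left(-24\right) = \left(-104\right) \left(-24\right) = 2496$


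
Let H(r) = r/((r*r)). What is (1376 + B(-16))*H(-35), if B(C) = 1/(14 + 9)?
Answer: -31649/805 ≈ -39.316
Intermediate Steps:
H(r) = 1/r (H(r) = r/(r²) = r/r² = 1/r)
B(C) = 1/23
(1376 + B(-16))*H(-35) = (1376 + 1/23)/(-35) = (31649/23)*(-1/35) = -31649/805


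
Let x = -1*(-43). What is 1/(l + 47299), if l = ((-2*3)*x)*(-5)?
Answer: 1/48589 ≈ 2.0581e-5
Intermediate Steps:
x = 43
l = 1290 (l = (-2*3*43)*(-5) = -6*43*(-5) = -258*(-5) = 1290)
1/(l + 47299) = 1/(1290 + 47299) = 1/48589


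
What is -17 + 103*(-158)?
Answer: -16291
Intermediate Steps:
-17 + 103*(-158) = -17 - 16274 = -16291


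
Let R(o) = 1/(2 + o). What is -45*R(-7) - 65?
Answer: -56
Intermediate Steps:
-45*R(-7) - 65 = -45/(2 - 7) - 65 = -45/(-5) - 65 = -45*(-⅕) - 65 = 9 - 65 = -56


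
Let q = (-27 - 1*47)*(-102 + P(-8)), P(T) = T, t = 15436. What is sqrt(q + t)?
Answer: 2*sqrt(5894) ≈ 153.54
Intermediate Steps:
q = 8140 (q = (-27 - 1*47)*(-102 - 8) = (-27 - 47)*(-110) = -74*(-110) = 8140)
sqrt(q + t) = sqrt(8140 + 15436) = sqrt(23576) = 2*sqrt(5894)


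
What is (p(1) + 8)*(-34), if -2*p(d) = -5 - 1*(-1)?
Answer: -340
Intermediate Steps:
p(d) = 2 (p(d) = -(-5 - 1*(-1))/2 = -(-5 + 1)/2 = -1/2*(-4) = 2)
(p(1) + 8)*(-34) = (2 + 8)*(-34) = 10*(-34) = -340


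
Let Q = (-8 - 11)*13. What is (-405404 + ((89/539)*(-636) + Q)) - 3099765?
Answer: -1889475828/539 ≈ -3.5055e+6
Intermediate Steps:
Q = -247 (Q = -19*13 = -247)
(-405404 + ((89/539)*(-636) + Q)) - 3099765 = (-405404 + ((89/539)*(-636) - 247)) - 3099765 = (-405404 + (-56604/539 - 247)) - 3099765 = (-405404 - 189737/539) - 3099765 = -218702493/539 - 3099765 = -1889475828/539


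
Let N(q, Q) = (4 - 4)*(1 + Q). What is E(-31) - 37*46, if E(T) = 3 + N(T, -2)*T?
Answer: -1699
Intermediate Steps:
N(q, Q) = 0 (N(q, Q) = 0*(1 + Q) = 0)
E(T) = 3 (E(T) = 3 + 0*T = 3 + 0 = 3)
E(-31) - 37*46 = 3 - 37*46 = 3 - 1702 = -1699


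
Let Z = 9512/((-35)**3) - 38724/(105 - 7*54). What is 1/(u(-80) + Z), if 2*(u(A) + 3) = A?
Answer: 557375/54970719 ≈ 0.010139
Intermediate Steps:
u(A) = -3 + A/2
Z = 78937844/557375 (Z = 9512/(-42875) - 38724/(105 - 378) = 9512*(-1/42875) - 38724/(-273) = -9512/42875 - 38724*(-1/273) = -9512/42875 + 1844/13 = 78937844/557375 ≈ 141.62)
1/(u(-80) + Z) = 1/((-3 + (1/2)*(-80)) + 78937844/557375) = 1/((-3 - 40) + 78937844/557375) = 1/(-43 + 78937844/557375) = 1/(54970719/557375) = 557375/54970719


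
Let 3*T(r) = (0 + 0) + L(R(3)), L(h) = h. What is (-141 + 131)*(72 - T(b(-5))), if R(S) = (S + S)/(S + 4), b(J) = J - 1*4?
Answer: -5020/7 ≈ -717.14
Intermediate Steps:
b(J) = -4 + J (b(J) = J - 4 = -4 + J)
R(S) = 2*S/(4 + S) (R(S) = (2*S)/(4 + S) = 2*S/(4 + S))
T(r) = 2/7 (T(r) = ((0 + 0) + 2*3/(4 + 3))/3 = (0 + 2*3/7)/3 = (0 + 2*3*(1/7))/3 = (0 + 6/7)/3 = (1/3)*(6/7) = 2/7)
(-141 + 131)*(72 - T(b(-5))) = (-141 + 131)*(72 - 1*2/7) = -10*(72 - 2/7) = -10*502/7 = -5020/7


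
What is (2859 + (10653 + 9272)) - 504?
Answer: 22280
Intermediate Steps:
(2859 + (10653 + 9272)) - 504 = (2859 + 19925) - 504 = 22784 - 504 = 22280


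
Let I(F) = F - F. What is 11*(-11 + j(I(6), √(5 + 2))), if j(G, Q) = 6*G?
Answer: -121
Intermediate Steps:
I(F) = 0
11*(-11 + j(I(6), √(5 + 2))) = 11*(-11 + 6*0) = 11*(-11 + 0) = 11*(-11) = -121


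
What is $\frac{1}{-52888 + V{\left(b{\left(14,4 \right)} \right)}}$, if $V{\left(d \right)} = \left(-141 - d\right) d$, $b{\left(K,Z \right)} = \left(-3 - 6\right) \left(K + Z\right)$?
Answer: $- \frac{1}{56290} \approx -1.7765 \cdot 10^{-5}$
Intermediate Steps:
$b{\left(K,Z \right)} = - 9 K - 9 Z$ ($b{\left(K,Z \right)} = - 9 \left(K + Z\right) = - 9 K - 9 Z$)
$V{\left(d \right)} = d \left(-141 - d\right)$
$\frac{1}{-52888 + V{\left(b{\left(14,4 \right)} \right)}} = \frac{1}{-52888 - \left(\left(-9\right) 14 - 36\right) \left(141 - 162\right)} = \frac{1}{-52888 - \left(-126 - 36\right) \left(141 - 162\right)} = \frac{1}{-52888 - - 162 \left(141 - 162\right)} = \frac{1}{-52888 - \left(-162\right) \left(-21\right)} = \frac{1}{-52888 - 3402} = \frac{1}{-56290} = - \frac{1}{56290}$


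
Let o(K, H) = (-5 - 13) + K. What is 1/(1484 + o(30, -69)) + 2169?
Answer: 3244825/1496 ≈ 2169.0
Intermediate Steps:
o(K, H) = -18 + K
1/(1484 + o(30, -69)) + 2169 = 1/(1484 + (-18 + 30)) + 2169 = 1/(1484 + 12) + 2169 = 1/1496 + 2169 = 3244825/1496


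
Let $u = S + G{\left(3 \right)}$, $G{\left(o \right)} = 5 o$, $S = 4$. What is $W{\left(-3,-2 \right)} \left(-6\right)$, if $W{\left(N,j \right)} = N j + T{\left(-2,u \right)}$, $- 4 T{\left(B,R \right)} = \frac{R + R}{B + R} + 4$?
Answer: $- \frac{453}{17} \approx -26.647$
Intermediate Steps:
$u = 19$ ($u = 4 + 5 \cdot 3 = 4 + 15 = 19$)
$T{\left(B,R \right)} = -1 - \frac{R}{2 \left(B + R\right)}$ ($T{\left(B,R \right)} = - \frac{\frac{R + R}{B + R} + 4}{4} = - \frac{\frac{2 R}{B + R} + 4}{4} = - \frac{4 + \frac{2 R}{B + R}}{4} = -1 - \frac{R}{2 \left(B + R\right)}$)
$W{\left(N,j \right)} = - \frac{53}{34} + N j$ ($W{\left(N,j \right)} = N j + \frac{\left(-1\right) \left(-2\right) - \frac{57}{2}}{-2 + 19} = N j + \frac{2 - \frac{57}{2}}{17} = N j + \frac{1}{17} \left(- \frac{53}{2}\right) = N j - \frac{53}{34} = - \frac{53}{34} + N j$)
$W{\left(-3,-2 \right)} \left(-6\right) = \left(- \frac{53}{34} - -6\right) \left(-6\right) = \left(- \frac{53}{34} + 6\right) \left(-6\right) = \frac{151}{34} \left(-6\right) = - \frac{453}{17}$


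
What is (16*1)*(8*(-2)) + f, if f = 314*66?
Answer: 20468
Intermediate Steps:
f = 20724
(16*1)*(8*(-2)) + f = (16*1)*(8*(-2)) + 20724 = 16*(-16) + 20724 = -256 + 20724 = 20468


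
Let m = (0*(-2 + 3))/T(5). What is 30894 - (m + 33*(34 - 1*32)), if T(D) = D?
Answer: 30828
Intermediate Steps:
m = 0 (m = (0*(-2 + 3))/5 = (0*1)*(1/5) = 0*(1/5) = 0)
30894 - (m + 33*(34 - 1*32)) = 30894 - (0 + 33*(34 - 1*32)) = 30894 - (0 + 33*(34 - 32)) = 30894 - (0 + 33*2) = 30894 - (0 + 66) = 30894 - 1*66 = 30894 - 66 = 30828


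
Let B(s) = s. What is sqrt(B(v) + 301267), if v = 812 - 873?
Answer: sqrt(301206) ≈ 548.82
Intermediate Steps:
v = -61
sqrt(B(v) + 301267) = sqrt(-61 + 301267) = sqrt(301206)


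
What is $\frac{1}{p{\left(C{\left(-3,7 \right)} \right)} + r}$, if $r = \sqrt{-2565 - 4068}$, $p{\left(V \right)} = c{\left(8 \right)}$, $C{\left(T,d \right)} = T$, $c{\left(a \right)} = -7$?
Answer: $- \frac{7}{6682} - \frac{3 i \sqrt{737}}{6682} \approx -0.0010476 - 0.012188 i$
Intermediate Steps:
$p{\left(V \right)} = -7$
$r = 3 i \sqrt{737}$ ($r = \sqrt{-6633} = 3 i \sqrt{737} \approx 81.443 i$)
$\frac{1}{p{\left(C{\left(-3,7 \right)} \right)} + r} = \frac{1}{-7 + 3 i \sqrt{737}}$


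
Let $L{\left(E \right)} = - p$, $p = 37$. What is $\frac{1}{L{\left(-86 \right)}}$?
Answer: $- \frac{1}{37} \approx -0.027027$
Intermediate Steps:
$L{\left(E \right)} = -37$ ($L{\left(E \right)} = \left(-1\right) 37 = -37$)
$\frac{1}{L{\left(-86 \right)}} = \frac{1}{-37} = - \frac{1}{37}$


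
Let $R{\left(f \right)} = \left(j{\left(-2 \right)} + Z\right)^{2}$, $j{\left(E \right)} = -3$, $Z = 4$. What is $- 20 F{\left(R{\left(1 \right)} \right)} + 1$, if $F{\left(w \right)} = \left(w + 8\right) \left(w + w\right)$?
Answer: $-359$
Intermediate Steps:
$R{\left(f \right)} = 1$ ($R{\left(f \right)} = \left(-3 + 4\right)^{2} = 1^{2} = 1$)
$F{\left(w \right)} = 2 w \left(8 + w\right)$ ($F{\left(w \right)} = \left(8 + w\right) 2 w = 2 w \left(8 + w\right)$)
$- 20 F{\left(R{\left(1 \right)} \right)} + 1 = - 20 \cdot 2 \cdot 1 \left(8 + 1\right) + 1 = - 20 \cdot 2 \cdot 1 \cdot 9 + 1 = \left(-20\right) 18 + 1 = -360 + 1 = -359$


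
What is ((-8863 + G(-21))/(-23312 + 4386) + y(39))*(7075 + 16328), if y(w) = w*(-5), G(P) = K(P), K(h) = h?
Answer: -43081248729/9463 ≈ -4.5526e+6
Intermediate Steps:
G(P) = P
y(w) = -5*w
((-8863 + G(-21))/(-23312 + 4386) + y(39))*(7075 + 16328) = ((-8863 - 21)/(-23312 + 4386) - 5*39)*(7075 + 16328) = (-8884/(-18926) - 195)*23403 = (-8884*(-1/18926) - 195)*23403 = (4442/9463 - 195)*23403 = -1840843/9463*23403 = -43081248729/9463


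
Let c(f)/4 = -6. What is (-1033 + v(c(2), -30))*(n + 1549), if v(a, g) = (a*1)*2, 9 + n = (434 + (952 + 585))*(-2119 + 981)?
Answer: 2423016098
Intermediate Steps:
n = -2243007 (n = -9 + (434 + (952 + 585))*(-2119 + 981) = -9 + (434 + 1537)*(-1138) = -9 + 1971*(-1138) = -9 - 2242998 = -2243007)
c(f) = -24 (c(f) = 4*(-6) = -24)
v(a, g) = 2*a (v(a, g) = a*2 = 2*a)
(-1033 + v(c(2), -30))*(n + 1549) = (-1033 + 2*(-24))*(-2243007 + 1549) = (-1033 - 48)*(-2241458) = -1081*(-2241458) = 2423016098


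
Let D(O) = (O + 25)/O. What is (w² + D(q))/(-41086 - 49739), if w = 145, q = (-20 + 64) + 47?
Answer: -637797/2755025 ≈ -0.23150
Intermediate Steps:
q = 91 (q = 44 + 47 = 91)
D(O) = (25 + O)/O
(w² + D(q))/(-41086 - 49739) = (145² + (25 + 91)/91)/(-41086 - 49739) = (21025 + (1/91)*116)/(-90825) = (21025 + 116/91)*(-1/90825) = (1913391/91)*(-1/90825) = -637797/2755025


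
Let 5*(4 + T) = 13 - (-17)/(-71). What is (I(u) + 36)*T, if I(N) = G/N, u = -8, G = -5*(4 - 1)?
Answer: -77871/1420 ≈ -54.839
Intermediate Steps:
G = -15 (G = -5*3 = -15)
I(N) = -15/N
T = -514/355 (T = -4 + (13 - (-17)/(-71))/5 = -4 + (13 - (-17)*(-1)/71)/5 = -4 + (13 - 1*17/71)/5 = -4 + (13 - 17/71)/5 = -4 + (⅕)*(906/71) = -4 + 906/355 = -514/355 ≈ -1.4479)
(I(u) + 36)*T = (-15/(-8) + 36)*(-514/355) = (-15*(-⅛) + 36)*(-514/355) = (15/8 + 36)*(-514/355) = (303/8)*(-514/355) = -77871/1420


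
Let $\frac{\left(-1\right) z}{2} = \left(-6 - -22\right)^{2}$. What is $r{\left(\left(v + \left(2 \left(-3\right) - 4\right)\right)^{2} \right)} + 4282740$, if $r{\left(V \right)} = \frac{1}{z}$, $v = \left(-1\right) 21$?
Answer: $\frac{2192762879}{512} \approx 4.2827 \cdot 10^{6}$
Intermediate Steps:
$v = -21$
$z = -512$ ($z = - 2 \left(-6 - -22\right)^{2} = - 2 \left(-6 + 22\right)^{2} = - 2 \cdot 16^{2} = \left(-2\right) 256 = -512$)
$r{\left(V \right)} = - \frac{1}{512}$ ($r{\left(V \right)} = \frac{1}{-512} = - \frac{1}{512}$)
$r{\left(\left(v + \left(2 \left(-3\right) - 4\right)\right)^{2} \right)} + 4282740 = - \frac{1}{512} + 4282740 = \frac{2192762879}{512}$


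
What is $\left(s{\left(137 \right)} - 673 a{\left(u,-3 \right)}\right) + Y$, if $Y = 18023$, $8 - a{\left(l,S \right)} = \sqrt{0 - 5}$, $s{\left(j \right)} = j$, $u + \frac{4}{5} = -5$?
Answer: $12776 + 673 i \sqrt{5} \approx 12776.0 + 1504.9 i$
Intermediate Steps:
$u = - \frac{29}{5}$ ($u = - \frac{4}{5} - 5 = - \frac{29}{5} \approx -5.8$)
$a{\left(l,S \right)} = 8 - i \sqrt{5}$ ($a{\left(l,S \right)} = 8 - \sqrt{0 - 5} = 8 - \sqrt{-5} = 8 - i \sqrt{5}$)
$\left(s{\left(137 \right)} - 673 a{\left(u,-3 \right)}\right) + Y = \left(137 - 673 \left(8 - i \sqrt{5}\right)\right) + 18023 = \left(137 - \left(5384 - 673 i \sqrt{5}\right)\right) + 18023 = \left(-5247 + 673 i \sqrt{5}\right) + 18023 = 12776 + 673 i \sqrt{5}$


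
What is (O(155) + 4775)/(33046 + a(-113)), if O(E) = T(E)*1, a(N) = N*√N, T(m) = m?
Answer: 162916780/1093481013 + 557090*I*√113/1093481013 ≈ 0.14899 + 0.0054157*I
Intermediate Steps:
a(N) = N^(3/2)
O(E) = E (O(E) = E*1 = E)
(O(155) + 4775)/(33046 + a(-113)) = (155 + 4775)/(33046 + (-113)^(3/2)) = 4930/(33046 - 113*I*√113)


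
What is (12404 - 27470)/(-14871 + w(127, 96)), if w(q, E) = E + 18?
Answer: 5022/4919 ≈ 1.0209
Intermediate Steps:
w(q, E) = 18 + E
(12404 - 27470)/(-14871 + w(127, 96)) = (12404 - 27470)/(-14871 + (18 + 96)) = -15066/(-14871 + 114) = -15066/(-14757) = -15066*(-1/14757) = 5022/4919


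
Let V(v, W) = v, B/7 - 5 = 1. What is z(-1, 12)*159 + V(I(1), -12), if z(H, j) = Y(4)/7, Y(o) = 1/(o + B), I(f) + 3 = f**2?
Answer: -485/322 ≈ -1.5062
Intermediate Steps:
B = 42 (B = 35 + 7*1 = 35 + 7 = 42)
I(f) = -3 + f**2
Y(o) = 1/(42 + o) (Y(o) = 1/(o + 42) = 1/(42 + o))
z(H, j) = 1/322 (z(H, j) = 1/((42 + 4)*7) = (1/7)/46 = (1/46)*(1/7) = 1/322)
z(-1, 12)*159 + V(I(1), -12) = (1/322)*159 + (-3 + 1**2) = 159/322 + (-3 + 1) = 159/322 - 2 = -485/322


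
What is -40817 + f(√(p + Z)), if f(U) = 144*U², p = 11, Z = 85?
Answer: -26993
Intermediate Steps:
-40817 + f(√(p + Z)) = -40817 + 144*(√(11 + 85))² = -40817 + 144*(√96)² = -40817 + 144*(4*√6)² = -40817 + 144*96 = -40817 + 13824 = -26993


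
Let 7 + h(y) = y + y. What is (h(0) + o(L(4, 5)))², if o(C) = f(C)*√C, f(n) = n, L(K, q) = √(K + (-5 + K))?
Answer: (7 - 3^(¾))² ≈ 22.283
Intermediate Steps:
L(K, q) = √(-5 + 2*K)
o(C) = C^(3/2) (o(C) = C*√C = C^(3/2))
h(y) = -7 + 2*y (h(y) = -7 + (y + y) = -7 + 2*y)
(h(0) + o(L(4, 5)))² = ((-7 + 2*0) + (√(-5 + 2*4))^(3/2))² = ((-7 + 0) + (√(-5 + 8))^(3/2))² = (-7 + (√3)^(3/2))² = (-7 + 3^(¾))²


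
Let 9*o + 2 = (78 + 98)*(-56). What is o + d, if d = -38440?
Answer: -118606/3 ≈ -39535.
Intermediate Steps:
o = -3286/3 (o = -2/9 + ((78 + 98)*(-56))/9 = -2/9 + (176*(-56))/9 = -2/9 + (⅑)*(-9856) = -2/9 - 9856/9 = -3286/3 ≈ -1095.3)
o + d = -3286/3 - 38440 = -118606/3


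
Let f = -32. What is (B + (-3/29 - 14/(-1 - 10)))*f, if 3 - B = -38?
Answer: -430464/319 ≈ -1349.4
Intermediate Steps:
B = 41 (B = 3 - 1*(-38) = 3 + 38 = 41)
(B + (-3/29 - 14/(-1 - 10)))*f = (41 + (-3/29 - 14/(-1 - 10)))*(-32) = (41 + (-3*1/29 - 14/(-11)))*(-32) = (41 + (-3/29 - 14*(-1/11)))*(-32) = (41 + (-3/29 + 14/11))*(-32) = (41 + 373/319)*(-32) = (13452/319)*(-32) = -430464/319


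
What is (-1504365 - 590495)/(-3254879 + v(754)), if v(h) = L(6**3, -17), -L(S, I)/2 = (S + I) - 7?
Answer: 2094860/3255263 ≈ 0.64353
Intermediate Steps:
L(S, I) = 14 - 2*I - 2*S (L(S, I) = -2*((S + I) - 7) = -2*((I + S) - 7) = -2*(-7 + I + S) = 14 - 2*I - 2*S)
v(h) = -384 (v(h) = 14 - 2*(-17) - 2*6**3 = 14 + 34 - 2*216 = 14 + 34 - 432 = -384)
(-1504365 - 590495)/(-3254879 + v(754)) = (-1504365 - 590495)/(-3254879 - 384) = -2094860/(-3255263) = -2094860*(-1/3255263) = 2094860/3255263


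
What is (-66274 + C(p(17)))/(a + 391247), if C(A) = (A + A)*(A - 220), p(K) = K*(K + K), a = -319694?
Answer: 115858/23851 ≈ 4.8576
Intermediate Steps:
p(K) = 2*K² (p(K) = K*(2*K) = 2*K²)
C(A) = 2*A*(-220 + A) (C(A) = (2*A)*(-220 + A) = 2*A*(-220 + A))
(-66274 + C(p(17)))/(a + 391247) = (-66274 + 2*(2*17²)*(-220 + 2*17²))/(-319694 + 391247) = (-66274 + 2*(2*289)*(-220 + 2*289))/71553 = (-66274 + 2*578*(-220 + 578))*(1/71553) = (-66274 + 2*578*358)*(1/71553) = (-66274 + 413848)*(1/71553) = 347574*(1/71553) = 115858/23851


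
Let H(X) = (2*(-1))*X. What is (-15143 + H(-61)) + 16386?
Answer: 1365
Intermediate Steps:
H(X) = -2*X
(-15143 + H(-61)) + 16386 = (-15143 - 2*(-61)) + 16386 = (-15143 + 122) + 16386 = -15021 + 16386 = 1365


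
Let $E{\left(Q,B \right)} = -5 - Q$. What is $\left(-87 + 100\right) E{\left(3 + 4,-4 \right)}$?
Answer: $-156$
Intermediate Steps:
$\left(-87 + 100\right) E{\left(3 + 4,-4 \right)} = \left(-87 + 100\right) \left(-5 - \left(3 + 4\right)\right) = 13 \left(-5 - 7\right) = 13 \left(-12\right) = -156$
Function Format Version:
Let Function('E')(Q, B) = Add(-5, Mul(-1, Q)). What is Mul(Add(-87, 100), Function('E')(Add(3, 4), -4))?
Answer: -156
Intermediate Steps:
Mul(Add(-87, 100), Function('E')(Add(3, 4), -4)) = Mul(Add(-87, 100), Add(-5, Mul(-1, Add(3, 4)))) = Mul(13, Add(-5, Mul(-1, 7))) = Mul(13, Add(-5, -7)) = Mul(13, -12) = -156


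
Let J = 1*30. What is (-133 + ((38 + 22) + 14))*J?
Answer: -1770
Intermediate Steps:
J = 30
(-133 + ((38 + 22) + 14))*J = (-133 + ((38 + 22) + 14))*30 = (-133 + (60 + 14))*30 = (-133 + 74)*30 = -59*30 = -1770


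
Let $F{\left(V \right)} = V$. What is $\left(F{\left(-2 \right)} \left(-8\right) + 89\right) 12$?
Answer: $1260$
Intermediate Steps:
$\left(F{\left(-2 \right)} \left(-8\right) + 89\right) 12 = \left(\left(-2\right) \left(-8\right) + 89\right) 12 = \left(16 + 89\right) 12 = 105 \cdot 12 = 1260$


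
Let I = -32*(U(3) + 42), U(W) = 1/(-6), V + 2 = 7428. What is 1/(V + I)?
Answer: 3/18262 ≈ 0.00016428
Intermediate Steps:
V = 7426 (V = -2 + 7428 = 7426)
U(W) = -⅙
I = -4016/3 (I = -32*(-⅙ + 42) = -32*251/6 = -4016/3 ≈ -1338.7)
1/(V + I) = 1/(7426 - 4016/3) = 1/(18262/3) = 3/18262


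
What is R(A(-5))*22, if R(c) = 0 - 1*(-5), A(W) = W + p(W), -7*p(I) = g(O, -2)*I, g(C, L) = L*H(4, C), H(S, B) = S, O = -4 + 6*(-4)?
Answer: 110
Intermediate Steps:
O = -28 (O = -4 - 24 = -28)
g(C, L) = 4*L (g(C, L) = L*4 = 4*L)
p(I) = 8*I/7 (p(I) = -4*(-2)*I/7 = -(-8)*I/7 = 8*I/7)
A(W) = 15*W/7 (A(W) = W + 8*W/7 = 15*W/7)
R(c) = 5 (R(c) = 0 + 5 = 5)
R(A(-5))*22 = 5*22 = 110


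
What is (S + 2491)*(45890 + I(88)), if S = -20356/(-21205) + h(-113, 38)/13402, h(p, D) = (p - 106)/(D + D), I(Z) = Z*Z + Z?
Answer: 1445721642235938397/10799197580 ≈ 1.3387e+8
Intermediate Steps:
I(Z) = Z + Z² (I(Z) = Z² + Z = Z + Z²)
h(p, D) = (-106 + p)/(2*D) (h(p, D) = (-106 + p)/((2*D)) = (-106 + p)*(1/(2*D)) = (-106 + p)/(2*D))
S = 20729000617/21598395160 (S = -20356/(-21205) + ((½)*(-106 - 113)/38)/13402 = -20356*(-1/21205) + ((½)*(1/38)*(-219))*(1/13402) = 20356/21205 - 219/76*1/13402 = 20356/21205 - 219/1018552 = 20729000617/21598395160 ≈ 0.95975)
(S + 2491)*(45890 + I(88)) = (20729000617/21598395160 + 2491)*(45890 + 88*(1 + 88)) = 53822331344177*(45890 + 88*89)/21598395160 = 53822331344177*(45890 + 7832)/21598395160 = (53822331344177/21598395160)*53722 = 1445721642235938397/10799197580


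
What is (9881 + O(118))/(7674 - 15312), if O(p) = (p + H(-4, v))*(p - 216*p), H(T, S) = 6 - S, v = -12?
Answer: 1146813/2546 ≈ 450.44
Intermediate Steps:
O(p) = -215*p*(18 + p) (O(p) = (p + (6 - 1*(-12)))*(p - 216*p) = (p + (6 + 12))*(-215*p) = (p + 18)*(-215*p) = (18 + p)*(-215*p) = -215*p*(18 + p))
(9881 + O(118))/(7674 - 15312) = (9881 - 215*118*(18 + 118))/(7674 - 15312) = (9881 - 215*118*136)/(-7638) = (9881 - 3450320)*(-1/7638) = -3440439*(-1/7638) = 1146813/2546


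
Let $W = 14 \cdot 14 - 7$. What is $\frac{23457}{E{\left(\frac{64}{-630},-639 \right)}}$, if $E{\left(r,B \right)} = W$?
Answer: $\frac{1117}{9} \approx 124.11$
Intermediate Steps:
$W = 189$ ($W = 196 - 7 = 189$)
$E{\left(r,B \right)} = 189$
$\frac{23457}{E{\left(\frac{64}{-630},-639 \right)}} = \frac{23457}{189} = 23457 \cdot \frac{1}{189} = \frac{1117}{9}$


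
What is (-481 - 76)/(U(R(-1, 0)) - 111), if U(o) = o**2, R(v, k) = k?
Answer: 557/111 ≈ 5.0180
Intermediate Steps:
(-481 - 76)/(U(R(-1, 0)) - 111) = (-481 - 76)/(0**2 - 111) = -557/(0 - 111) = -557/(-111) = -557*(-1/111) = 557/111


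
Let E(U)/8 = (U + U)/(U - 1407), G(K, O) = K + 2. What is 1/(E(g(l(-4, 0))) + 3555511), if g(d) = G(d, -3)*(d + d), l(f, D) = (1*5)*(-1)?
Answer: 459/1631979389 ≈ 2.8125e-7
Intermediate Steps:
G(K, O) = 2 + K
l(f, D) = -5 (l(f, D) = 5*(-1) = -5)
g(d) = 2*d*(2 + d) (g(d) = (2 + d)*(d + d) = (2 + d)*(2*d) = 2*d*(2 + d))
E(U) = 16*U/(-1407 + U) (E(U) = 8*((U + U)/(U - 1407)) = 8*((2*U)/(-1407 + U)) = 8*(2*U/(-1407 + U)) = 16*U/(-1407 + U))
1/(E(g(l(-4, 0))) + 3555511) = 1/(16*(2*(-5)*(2 - 5))/(-1407 + 2*(-5)*(2 - 5)) + 3555511) = 1/(16*(2*(-5)*(-3))/(-1407 + 2*(-5)*(-3)) + 3555511) = 1/(16*30/(-1407 + 30) + 3555511) = 1/(16*30/(-1377) + 3555511) = 1/(16*30*(-1/1377) + 3555511) = 1/(-160/459 + 3555511) = 1/(1631979389/459) = 459/1631979389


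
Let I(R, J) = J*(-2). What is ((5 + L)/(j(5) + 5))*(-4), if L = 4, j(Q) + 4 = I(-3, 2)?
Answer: 12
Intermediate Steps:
I(R, J) = -2*J
j(Q) = -8 (j(Q) = -4 - 2*2 = -4 - 4 = -8)
((5 + L)/(j(5) + 5))*(-4) = ((5 + 4)/(-8 + 5))*(-4) = (9/(-3))*(-4) = (9*(-⅓))*(-4) = -3*(-4) = 12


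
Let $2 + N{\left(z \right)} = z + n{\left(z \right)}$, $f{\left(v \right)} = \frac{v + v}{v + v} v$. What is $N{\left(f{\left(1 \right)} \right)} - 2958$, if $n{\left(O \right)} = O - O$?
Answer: $-2959$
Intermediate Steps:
$n{\left(O \right)} = 0$
$f{\left(v \right)} = v$ ($f{\left(v \right)} = \frac{2 v}{2 v} v = 2 v \frac{1}{2 v} v = 1 v = v$)
$N{\left(z \right)} = -2 + z$ ($N{\left(z \right)} = -2 + \left(z + 0\right) = -2 + z$)
$N{\left(f{\left(1 \right)} \right)} - 2958 = \left(-2 + 1\right) - 2958 = -1 - 2958 = -2959$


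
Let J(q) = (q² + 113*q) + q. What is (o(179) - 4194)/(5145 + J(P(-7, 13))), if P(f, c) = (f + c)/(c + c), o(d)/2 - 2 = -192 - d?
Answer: -69459/72830 ≈ -0.95371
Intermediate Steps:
o(d) = -380 - 2*d (o(d) = 4 + 2*(-192 - d) = 4 + (-384 - 2*d) = -380 - 2*d)
P(f, c) = (c + f)/(2*c) (P(f, c) = (c + f)/((2*c)) = (c + f)*(1/(2*c)) = (c + f)/(2*c))
J(q) = q² + 114*q
(o(179) - 4194)/(5145 + J(P(-7, 13))) = ((-380 - 2*179) - 4194)/(5145 + ((½)*(13 - 7)/13)*(114 + (½)*(13 - 7)/13)) = ((-380 - 358) - 4194)/(5145 + ((½)*(1/13)*6)*(114 + (½)*(1/13)*6)) = (-738 - 4194)/(5145 + 3*(114 + 3/13)/13) = -4932/(5145 + (3/13)*(1485/13)) = -4932/(5145 + 4455/169) = -4932/873960/169 = -4932*169/873960 = -69459/72830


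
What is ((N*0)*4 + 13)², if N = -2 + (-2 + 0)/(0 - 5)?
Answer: 169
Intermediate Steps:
N = -8/5 (N = -2 - 2/(-5) = -2 - 2*(-⅕) = -2 + ⅖ = -8/5 ≈ -1.6000)
((N*0)*4 + 13)² = (-8/5*0*4 + 13)² = (0*4 + 13)² = (0 + 13)² = 13² = 169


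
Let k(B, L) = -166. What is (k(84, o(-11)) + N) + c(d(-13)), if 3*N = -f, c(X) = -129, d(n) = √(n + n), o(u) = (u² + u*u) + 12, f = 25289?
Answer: -26174/3 ≈ -8724.7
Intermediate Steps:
o(u) = 12 + 2*u² (o(u) = (u² + u²) + 12 = 2*u² + 12 = 12 + 2*u²)
d(n) = √2*√n (d(n) = √(2*n) = √2*√n)
N = -25289/3 (N = (-1*25289)/3 = (⅓)*(-25289) = -25289/3 ≈ -8429.7)
(k(84, o(-11)) + N) + c(d(-13)) = (-166 - 25289/3) - 129 = -25787/3 - 129 = -26174/3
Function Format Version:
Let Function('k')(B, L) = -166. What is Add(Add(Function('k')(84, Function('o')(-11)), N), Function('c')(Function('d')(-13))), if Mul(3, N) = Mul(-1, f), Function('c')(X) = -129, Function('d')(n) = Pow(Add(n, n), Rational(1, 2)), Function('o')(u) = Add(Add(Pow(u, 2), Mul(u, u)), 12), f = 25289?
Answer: Rational(-26174, 3) ≈ -8724.7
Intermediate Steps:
Function('o')(u) = Add(12, Mul(2, Pow(u, 2))) (Function('o')(u) = Add(Add(Pow(u, 2), Pow(u, 2)), 12) = Add(Mul(2, Pow(u, 2)), 12) = Add(12, Mul(2, Pow(u, 2))))
Function('d')(n) = Mul(Pow(2, Rational(1, 2)), Pow(n, Rational(1, 2))) (Function('d')(n) = Pow(Mul(2, n), Rational(1, 2)) = Mul(Pow(2, Rational(1, 2)), Pow(n, Rational(1, 2))))
N = Rational(-25289, 3) (N = Mul(Rational(1, 3), Mul(-1, 25289)) = Mul(Rational(1, 3), -25289) = Rational(-25289, 3) ≈ -8429.7)
Add(Add(Function('k')(84, Function('o')(-11)), N), Function('c')(Function('d')(-13))) = Add(Add(-166, Rational(-25289, 3)), -129) = Add(Rational(-25787, 3), -129) = Rational(-26174, 3)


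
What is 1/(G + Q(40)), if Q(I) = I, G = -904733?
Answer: -1/904693 ≈ -1.1053e-6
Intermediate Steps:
1/(G + Q(40)) = 1/(-904733 + 40) = 1/(-904693) = -1/904693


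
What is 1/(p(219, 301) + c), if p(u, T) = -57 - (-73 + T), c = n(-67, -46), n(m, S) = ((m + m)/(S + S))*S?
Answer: -1/352 ≈ -0.0028409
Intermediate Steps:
n(m, S) = m (n(m, S) = ((2*m)/((2*S)))*S = ((2*m)*(1/(2*S)))*S = (m/S)*S = m)
c = -67
p(u, T) = 16 - T (p(u, T) = -57 + (73 - T) = 16 - T)
1/(p(219, 301) + c) = 1/((16 - 1*301) - 67) = 1/((16 - 301) - 67) = 1/(-285 - 67) = 1/(-352) = -1/352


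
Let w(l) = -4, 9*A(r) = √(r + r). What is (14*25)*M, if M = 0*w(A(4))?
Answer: 0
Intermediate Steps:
A(r) = √2*√r/9 (A(r) = √(r + r)/9 = √(2*r)/9 = (√2*√r)/9 = √2*√r/9)
M = 0 (M = 0*(-4) = 0)
(14*25)*M = (14*25)*0 = 350*0 = 0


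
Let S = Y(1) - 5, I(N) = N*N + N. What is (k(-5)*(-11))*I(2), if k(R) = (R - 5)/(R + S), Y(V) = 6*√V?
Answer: -165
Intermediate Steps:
I(N) = N + N² (I(N) = N² + N = N + N²)
S = 1 (S = 6*√1 - 5 = 6*1 - 5 = 6 - 5 = 1)
k(R) = (-5 + R)/(1 + R) (k(R) = (R - 5)/(R + 1) = (-5 + R)/(1 + R))
(k(-5)*(-11))*I(2) = (((-5 - 5)/(1 - 5))*(-11))*(2*(1 + 2)) = ((-10/(-4))*(-11))*(2*3) = (-¼*(-10)*(-11))*6 = ((5/2)*(-11))*6 = -55/2*6 = -165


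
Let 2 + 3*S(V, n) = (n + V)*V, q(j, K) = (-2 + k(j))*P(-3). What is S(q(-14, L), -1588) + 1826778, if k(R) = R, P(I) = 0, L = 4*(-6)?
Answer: 5480332/3 ≈ 1.8268e+6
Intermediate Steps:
L = -24
q(j, K) = 0 (q(j, K) = (-2 + j)*0 = 0)
S(V, n) = -2/3 + V*(V + n)/3 (S(V, n) = -2/3 + ((n + V)*V)/3 = -2/3 + ((V + n)*V)/3 = -2/3 + (V*(V + n))/3 = -2/3 + V*(V + n)/3)
S(q(-14, L), -1588) + 1826778 = (-2/3 + (1/3)*0**2 + (1/3)*0*(-1588)) + 1826778 = (-2/3 + (1/3)*0 + 0) + 1826778 = (-2/3 + 0 + 0) + 1826778 = -2/3 + 1826778 = 5480332/3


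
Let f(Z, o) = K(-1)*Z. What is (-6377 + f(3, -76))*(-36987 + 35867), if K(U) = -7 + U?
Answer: 7169120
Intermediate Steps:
f(Z, o) = -8*Z (f(Z, o) = (-7 - 1)*Z = -8*Z)
(-6377 + f(3, -76))*(-36987 + 35867) = (-6377 - 8*3)*(-36987 + 35867) = (-6377 - 24)*(-1120) = -6401*(-1120) = 7169120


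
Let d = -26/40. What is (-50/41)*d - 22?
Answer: -1739/82 ≈ -21.207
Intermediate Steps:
d = -13/20 (d = -26*1/40 = -13/20 ≈ -0.65000)
(-50/41)*d - 22 = -50/41*(-13/20) - 22 = 65/82 - 22 = -1739/82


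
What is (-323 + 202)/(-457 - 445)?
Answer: 11/82 ≈ 0.13415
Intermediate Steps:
(-323 + 202)/(-457 - 445) = -121/(-902) = -121*(-1/902) = 11/82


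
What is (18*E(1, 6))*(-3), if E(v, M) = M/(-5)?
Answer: 324/5 ≈ 64.800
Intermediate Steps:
E(v, M) = -M/5 (E(v, M) = M*(-1/5) = -M/5)
(18*E(1, 6))*(-3) = (18*(-1/5*6))*(-3) = (18*(-6/5))*(-3) = -108/5*(-3) = 324/5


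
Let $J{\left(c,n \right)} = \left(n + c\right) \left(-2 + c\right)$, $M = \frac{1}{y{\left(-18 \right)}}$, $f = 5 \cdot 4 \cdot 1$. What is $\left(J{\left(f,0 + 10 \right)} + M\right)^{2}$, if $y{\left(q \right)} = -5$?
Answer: $\frac{7284601}{25} \approx 2.9138 \cdot 10^{5}$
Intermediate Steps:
$f = 20$ ($f = 20 \cdot 1 = 20$)
$M = - \frac{1}{5}$ ($M = \frac{1}{-5} = - \frac{1}{5} \approx -0.2$)
$J{\left(c,n \right)} = \left(-2 + c\right) \left(c + n\right)$ ($J{\left(c,n \right)} = \left(c + n\right) \left(-2 + c\right) = \left(-2 + c\right) \left(c + n\right)$)
$\left(J{\left(f,0 + 10 \right)} + M\right)^{2} = \left(\left(20^{2} - 40 - 2 \left(0 + 10\right) + 20 \left(0 + 10\right)\right) - \frac{1}{5}\right)^{2} = \left(\left(400 - 40 - 20 + 20 \cdot 10\right) - \frac{1}{5}\right)^{2} = \left(\left(400 - 40 - 20 + 200\right) - \frac{1}{5}\right)^{2} = \left(540 - \frac{1}{5}\right)^{2} = \left(\frac{2699}{5}\right)^{2} = \frac{7284601}{25}$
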